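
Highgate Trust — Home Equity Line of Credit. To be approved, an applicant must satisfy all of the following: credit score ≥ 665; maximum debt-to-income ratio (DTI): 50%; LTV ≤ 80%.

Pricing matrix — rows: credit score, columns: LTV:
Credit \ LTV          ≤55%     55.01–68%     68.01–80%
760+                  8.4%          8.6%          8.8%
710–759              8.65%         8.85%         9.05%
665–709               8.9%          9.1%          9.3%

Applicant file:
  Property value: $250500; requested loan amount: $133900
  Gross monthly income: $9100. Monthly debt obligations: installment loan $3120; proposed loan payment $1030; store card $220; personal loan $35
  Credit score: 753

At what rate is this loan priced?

Credit score 753 ≥ 665; Total monthly debts = (3,120 + 1,030 + 220 + 35) = 4,405. Debt-to-income = 4,405/9,100 = 48.4% — meets 50% limit
LTV = 133,900/250,500 = 53.5% ≤ 80%
Row: 753 falls in 710–759. Column: 53.5% falls in ≤55%. Rate = 8.65%.

8.65%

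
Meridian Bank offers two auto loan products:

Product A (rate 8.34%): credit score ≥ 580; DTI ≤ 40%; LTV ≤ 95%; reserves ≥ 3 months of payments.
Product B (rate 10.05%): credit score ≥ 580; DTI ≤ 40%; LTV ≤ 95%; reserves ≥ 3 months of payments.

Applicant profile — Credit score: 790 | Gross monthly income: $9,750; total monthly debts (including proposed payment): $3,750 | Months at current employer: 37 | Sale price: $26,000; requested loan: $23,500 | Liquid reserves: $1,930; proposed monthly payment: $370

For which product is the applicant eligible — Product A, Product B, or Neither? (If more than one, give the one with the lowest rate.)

DTI = 3,750/9,750 = 38.5%.
LTV = 23,500/26,000 = 90.4%.
Reserves = 1,930/370 = 5.2 months.
Product A: score 790 ≥ 580; DTI 38.5% ≤ 40%; LTV 90.4% ≤ 95%; reserves 5.2 ≥ 3 mo → qualifies.
Product B: score 790 ≥ 580; DTI 38.5% ≤ 40%; LTV 90.4% ≤ 95%; reserves 5.2 ≥ 3 mo → qualifies.
Qualifying: Product A, Product B. Lowest rate is 8.34% → Product A.

Product A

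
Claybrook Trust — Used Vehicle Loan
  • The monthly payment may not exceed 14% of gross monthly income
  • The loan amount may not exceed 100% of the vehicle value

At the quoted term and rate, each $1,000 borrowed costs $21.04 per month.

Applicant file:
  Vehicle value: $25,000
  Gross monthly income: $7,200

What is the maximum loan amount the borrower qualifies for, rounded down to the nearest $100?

$25,000

Payment cap: 14% × $7,200 = $1,008/month.
At $21.04 per $1,000, that supports 1,008/21.04 × 1,000 ≈ $47,908 → $47,900.
LTV cap: 100% × $25,000 = $25,000 → $25,000.
Binding constraint: loan-to-value.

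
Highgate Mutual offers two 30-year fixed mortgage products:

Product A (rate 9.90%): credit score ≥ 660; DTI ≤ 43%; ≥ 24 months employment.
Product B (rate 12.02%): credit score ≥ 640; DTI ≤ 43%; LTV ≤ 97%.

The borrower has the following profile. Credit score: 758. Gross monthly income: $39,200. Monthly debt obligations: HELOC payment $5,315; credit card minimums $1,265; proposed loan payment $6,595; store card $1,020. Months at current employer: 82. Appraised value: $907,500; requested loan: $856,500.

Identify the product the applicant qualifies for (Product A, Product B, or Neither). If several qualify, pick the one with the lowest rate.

Product A

Total debts = (5,315 + 1,265 + 6,595 + 1,020) = 14,195; DTI = 14,195/39,200 = 36.2%.
LTV = 856,500/907,500 = 94.4%.
Product A: score 758 ≥ 660; DTI 36.2% ≤ 43%; employment 82 ≥ 24 mo → qualifies.
Product B: score 758 ≥ 640; DTI 36.2% ≤ 43%; LTV 94.4% ≤ 97% → qualifies.
Qualifying: Product A, Product B. Lowest rate is 9.90% → Product A.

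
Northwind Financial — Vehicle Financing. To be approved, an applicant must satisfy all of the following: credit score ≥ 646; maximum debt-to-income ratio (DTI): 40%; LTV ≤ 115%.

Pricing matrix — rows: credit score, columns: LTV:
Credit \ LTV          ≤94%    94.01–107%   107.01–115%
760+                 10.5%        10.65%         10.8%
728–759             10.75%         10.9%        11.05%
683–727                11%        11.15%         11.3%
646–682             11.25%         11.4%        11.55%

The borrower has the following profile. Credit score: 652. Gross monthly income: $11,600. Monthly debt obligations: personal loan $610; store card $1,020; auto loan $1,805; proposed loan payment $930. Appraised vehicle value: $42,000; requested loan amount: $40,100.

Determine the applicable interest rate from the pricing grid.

11.4%

Credit score 652 ≥ 646; Total monthly debts = (610 + 1,020 + 1,805 + 930) = 4,365. DTI = 4,365/11,600 = 37.6% ≤ 40%
LTV: 40,100 ÷ 42,000 = 95.5%, within 115% cap
Score 652 is in the 646–682 band; LTV 95.5% is in the 94.01–107% band → 11.4%.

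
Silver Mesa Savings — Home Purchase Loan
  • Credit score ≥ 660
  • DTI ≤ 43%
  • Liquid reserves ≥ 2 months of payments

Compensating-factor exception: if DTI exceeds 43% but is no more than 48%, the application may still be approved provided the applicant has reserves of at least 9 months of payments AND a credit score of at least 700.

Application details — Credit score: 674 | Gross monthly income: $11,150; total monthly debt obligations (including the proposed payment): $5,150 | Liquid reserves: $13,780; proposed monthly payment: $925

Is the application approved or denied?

Denied

Credit score 674 ≥ 660 (meets base)
DTI = 5,150/11,150 = 46.2% > 43% — standard DTI limit exceeded.
Reserves = 13,780/925 = 14.9 months ≥ 2
DTI 46.2% is within the 43%–48% exception band; checking compensating factors.
Reserves 14.9 ≥ 9 months; credit score 674 < 700.
Compensating-factor requirement not fully met.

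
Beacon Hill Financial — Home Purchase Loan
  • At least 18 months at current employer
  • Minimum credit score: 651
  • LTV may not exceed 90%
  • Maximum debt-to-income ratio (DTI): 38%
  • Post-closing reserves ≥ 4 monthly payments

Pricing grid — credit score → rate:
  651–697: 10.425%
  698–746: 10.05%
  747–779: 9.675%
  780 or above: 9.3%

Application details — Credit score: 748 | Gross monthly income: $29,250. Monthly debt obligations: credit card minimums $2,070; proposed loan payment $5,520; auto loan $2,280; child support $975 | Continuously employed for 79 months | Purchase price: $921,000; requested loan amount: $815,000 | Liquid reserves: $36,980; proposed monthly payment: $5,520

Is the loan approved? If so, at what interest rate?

Credit score 748 ≥ 651 (meets minimum)
LTV: 815,000 ÷ 921,000 = 88.5%, within 90% cap
Liquid reserves cover 36,980/5,520 = 6.7 months — ≥ 4 required
Total monthly debts = (2,070 + 5,520 + 2,280 + 975) = 10,845. DTI = 10,845/29,250 = 37.1% ≤ 38%
Employment 79 ≥ 18 months
All requirements met. Score 748 falls in the 747–779 tier → 9.675%.

Approved at 9.675%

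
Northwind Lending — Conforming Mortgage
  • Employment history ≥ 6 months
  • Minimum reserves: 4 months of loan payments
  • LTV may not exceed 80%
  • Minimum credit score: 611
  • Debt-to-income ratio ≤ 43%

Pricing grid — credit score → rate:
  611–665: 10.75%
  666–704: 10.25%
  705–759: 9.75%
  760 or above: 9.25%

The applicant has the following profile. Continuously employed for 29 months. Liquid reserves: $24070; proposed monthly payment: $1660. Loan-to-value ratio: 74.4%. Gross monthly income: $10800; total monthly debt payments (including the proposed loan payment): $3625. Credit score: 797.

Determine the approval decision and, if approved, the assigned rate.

Approved at 9.25%

Credit score 797 ≥ 611 (meets minimum)
LTV 74.4% ≤ 80%
Reserves = 24,070/1,660 = 14.5 months ≥ 4
Debt-to-income = 3,625/10,800 = 33.6% — meets 43% limit
Employment 29 ≥ 6 months
All requirements met. Score 797 falls in the 760 or above tier → 9.25%.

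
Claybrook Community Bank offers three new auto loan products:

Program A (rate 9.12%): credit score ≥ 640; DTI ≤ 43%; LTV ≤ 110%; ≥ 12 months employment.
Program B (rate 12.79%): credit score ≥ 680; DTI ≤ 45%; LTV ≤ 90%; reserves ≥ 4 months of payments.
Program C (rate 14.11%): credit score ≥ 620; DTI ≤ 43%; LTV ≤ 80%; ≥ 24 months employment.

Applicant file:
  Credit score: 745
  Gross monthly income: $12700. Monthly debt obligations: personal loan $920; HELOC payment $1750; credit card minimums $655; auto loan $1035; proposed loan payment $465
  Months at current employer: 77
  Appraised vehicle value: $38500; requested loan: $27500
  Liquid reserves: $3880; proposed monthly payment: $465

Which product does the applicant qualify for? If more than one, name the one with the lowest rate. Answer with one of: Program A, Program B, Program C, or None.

Program A

Total debts = (920 + 1,750 + 655 + 1,035 + 465) = 4,825; DTI = 4,825/12,700 = 38%.
LTV = 27,500/38,500 = 71.4%.
Reserves = 3,880/465 = 8.3 months.
Program A: score 745 ≥ 640; DTI 38% ≤ 43%; LTV 71.4% ≤ 110%; employment 77 ≥ 12 mo → qualifies.
Program B: score 745 ≥ 680; DTI 38% ≤ 45%; LTV 71.4% ≤ 90%; reserves 8.3 ≥ 4 mo → qualifies.
Program C: score 745 ≥ 620; DTI 38% ≤ 43%; LTV 71.4% ≤ 80%; employment 77 ≥ 24 mo → qualifies.
Qualifying: Program A, Program B, Program C. Lowest rate is 9.12% → Program A.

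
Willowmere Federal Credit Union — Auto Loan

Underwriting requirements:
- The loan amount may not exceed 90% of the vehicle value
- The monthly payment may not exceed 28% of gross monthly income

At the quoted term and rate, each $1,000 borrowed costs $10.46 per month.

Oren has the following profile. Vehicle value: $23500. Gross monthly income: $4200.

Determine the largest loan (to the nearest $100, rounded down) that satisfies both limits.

Payment cap: 28% × $4,200 = $1,176/month.
At $10.46 per $1,000, that supports 1,176/10.46 × 1,000 ≈ $112,428 → $112,400.
LTV cap: 90% × $23,500 = $21,150 → $21,100.
Binding constraint: loan-to-value.

$21,100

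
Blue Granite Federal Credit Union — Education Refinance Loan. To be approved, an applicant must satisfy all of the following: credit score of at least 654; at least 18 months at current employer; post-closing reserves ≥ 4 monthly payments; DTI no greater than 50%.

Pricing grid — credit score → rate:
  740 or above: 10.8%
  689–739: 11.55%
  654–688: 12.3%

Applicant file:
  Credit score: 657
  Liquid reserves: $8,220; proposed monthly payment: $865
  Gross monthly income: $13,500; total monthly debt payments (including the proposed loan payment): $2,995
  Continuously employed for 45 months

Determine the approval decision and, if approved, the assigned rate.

Credit score 657 ≥ 654 (meets minimum)
Debt-to-income = 2,995/13,500 = 22.2% — meets 50% limit
Reserves = 8,220/865 = 9.5 months ≥ 4
Employment 45 ≥ 18 months
All requirements met. Score 657 falls in the 654–688 tier → 12.3%.

Approved at 12.3%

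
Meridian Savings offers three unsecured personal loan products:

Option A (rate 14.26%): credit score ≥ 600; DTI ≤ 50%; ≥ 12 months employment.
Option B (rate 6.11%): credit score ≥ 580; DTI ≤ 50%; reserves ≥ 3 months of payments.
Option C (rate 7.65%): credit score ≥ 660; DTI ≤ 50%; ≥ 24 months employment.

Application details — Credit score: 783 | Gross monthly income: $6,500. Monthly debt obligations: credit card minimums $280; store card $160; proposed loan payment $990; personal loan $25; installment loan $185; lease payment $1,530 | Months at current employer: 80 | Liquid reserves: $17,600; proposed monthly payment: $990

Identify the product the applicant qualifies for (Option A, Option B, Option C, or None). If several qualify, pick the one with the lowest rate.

Total debts = (280 + 160 + 990 + 25 + 185 + 1,530) = 3,170; DTI = 3,170/6,500 = 48.8%.
Reserves = 17,600/990 = 17.8 months.
Option A: score 783 ≥ 600; DTI 48.8% ≤ 50%; employment 80 ≥ 12 mo → qualifies.
Option B: score 783 ≥ 580; DTI 48.8% ≤ 50%; reserves 17.8 ≥ 3 mo → qualifies.
Option C: score 783 ≥ 660; DTI 48.8% ≤ 50%; employment 80 ≥ 24 mo → qualifies.
Qualifying: Option A, Option B, Option C. Lowest rate is 6.11% → Option B.

Option B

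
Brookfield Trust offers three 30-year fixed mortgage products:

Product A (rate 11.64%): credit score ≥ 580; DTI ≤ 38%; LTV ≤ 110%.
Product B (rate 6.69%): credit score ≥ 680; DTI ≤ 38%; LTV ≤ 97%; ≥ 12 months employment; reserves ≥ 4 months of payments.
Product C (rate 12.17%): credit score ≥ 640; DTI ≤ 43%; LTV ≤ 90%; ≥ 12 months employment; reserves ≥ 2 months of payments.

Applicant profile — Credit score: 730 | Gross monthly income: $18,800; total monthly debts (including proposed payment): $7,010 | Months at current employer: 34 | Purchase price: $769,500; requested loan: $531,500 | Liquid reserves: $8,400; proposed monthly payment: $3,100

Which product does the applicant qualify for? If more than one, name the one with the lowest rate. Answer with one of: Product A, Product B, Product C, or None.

DTI = 7,010/18,800 = 37.3%.
LTV = 531,500/769,500 = 69.1%.
Reserves = 8,400/3,100 = 2.7 months.
Product A: score 730 ≥ 580; DTI 37.3% ≤ 38%; LTV 69.1% ≤ 110% → qualifies.
Product B: score 730 ≥ 680; DTI 37.3% ≤ 38%; LTV 69.1% ≤ 97%; employment 34 ≥ 12 mo; reserves 2.7 < 4 mo → does not qualify.
Product C: score 730 ≥ 640; DTI 37.3% ≤ 43%; LTV 69.1% ≤ 90%; employment 34 ≥ 12 mo; reserves 2.7 ≥ 2 mo → qualifies.
Qualifying: Product A, Product C. Lowest rate is 11.64% → Product A.

Product A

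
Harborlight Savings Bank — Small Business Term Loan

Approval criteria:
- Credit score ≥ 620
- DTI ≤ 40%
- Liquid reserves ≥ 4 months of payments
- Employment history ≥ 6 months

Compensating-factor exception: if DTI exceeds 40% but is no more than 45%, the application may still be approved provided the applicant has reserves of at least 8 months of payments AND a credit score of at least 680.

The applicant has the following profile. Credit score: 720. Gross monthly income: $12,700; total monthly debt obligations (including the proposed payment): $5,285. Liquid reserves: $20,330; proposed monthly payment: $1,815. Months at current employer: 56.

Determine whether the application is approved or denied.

Credit score 720 ≥ 620 (meets base)
DTI: 5,285 ÷ 12,700 = 41.6%, over the 40% base limit.
Liquid reserves cover 20,330/1,815 = 11.2 months — ≥ 4 required
Employment 56 ≥ 6 months
DTI 41.6% is within the 40%–45% exception band; checking compensating factors.
Reserves 11.2 ≥ 8 months; credit score 720 ≥ 680.
Both compensating conditions met → exception applies.

Approved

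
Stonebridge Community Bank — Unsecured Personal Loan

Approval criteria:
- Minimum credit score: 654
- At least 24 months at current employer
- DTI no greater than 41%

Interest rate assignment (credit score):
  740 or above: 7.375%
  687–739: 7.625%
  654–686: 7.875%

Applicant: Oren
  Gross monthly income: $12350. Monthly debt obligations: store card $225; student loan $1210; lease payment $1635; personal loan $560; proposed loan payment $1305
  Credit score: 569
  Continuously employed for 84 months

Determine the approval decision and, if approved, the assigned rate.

Credit score 569 < 654 (below minimum)
Total monthly debts = (225 + 1,210 + 1,635 + 560 + 1,305) = 4,935. DTI: 4,935 ÷ 12,350 = 40%, within the 41% cap
Employment 84 ≥ 24 months
Not all requirements met → denied.

Denied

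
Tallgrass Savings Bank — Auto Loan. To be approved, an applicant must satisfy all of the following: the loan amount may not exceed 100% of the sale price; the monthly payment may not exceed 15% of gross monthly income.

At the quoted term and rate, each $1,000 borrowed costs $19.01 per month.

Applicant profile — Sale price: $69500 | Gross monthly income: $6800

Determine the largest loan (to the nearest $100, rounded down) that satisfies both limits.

$53,600

Payment cap: 15% × $6,800 = $1,020/month.
At $19.01 per $1,000, that supports 1,020/19.01 × 1,000 ≈ $53,655 → $53,600.
LTV cap: 100% × $69,500 = $69,500 → $69,500.
Binding constraint: payment-to-income.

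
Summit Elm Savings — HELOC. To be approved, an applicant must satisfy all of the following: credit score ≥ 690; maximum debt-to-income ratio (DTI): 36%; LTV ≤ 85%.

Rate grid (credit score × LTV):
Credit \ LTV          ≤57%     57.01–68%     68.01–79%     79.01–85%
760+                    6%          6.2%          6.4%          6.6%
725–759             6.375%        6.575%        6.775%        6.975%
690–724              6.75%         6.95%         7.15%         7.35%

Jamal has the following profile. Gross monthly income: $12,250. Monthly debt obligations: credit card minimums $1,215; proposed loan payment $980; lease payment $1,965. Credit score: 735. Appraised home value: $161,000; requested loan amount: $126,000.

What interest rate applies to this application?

Credit score 735 ≥ 690; Total monthly debts = (1,215 + 980 + 1,965) = 4,160. DTI: 4,160 ÷ 12,250 = 34%, within the 36% cap
LTV: 126,000 ÷ 161,000 = 78.3%, within 85% cap
Score 735 is in the 725–759 band; LTV 78.3% is in the 68.01–79% band → 6.775%.

6.775%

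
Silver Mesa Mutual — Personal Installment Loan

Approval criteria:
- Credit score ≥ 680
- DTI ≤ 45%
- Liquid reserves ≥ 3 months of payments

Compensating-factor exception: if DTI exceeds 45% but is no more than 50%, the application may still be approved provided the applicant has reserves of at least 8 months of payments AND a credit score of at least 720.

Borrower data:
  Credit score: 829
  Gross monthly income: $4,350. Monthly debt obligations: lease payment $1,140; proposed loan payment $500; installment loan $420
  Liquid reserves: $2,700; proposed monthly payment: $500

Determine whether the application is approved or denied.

Denied

Credit score 829 ≥ 680 (meets base)
Total debts = (1,140 + 500 + 420) = 2,060. DTI: 2,060 ÷ 4,350 = 47.4%, over the 45% base limit.
Reserves: 2,700 ÷ 500 = 5.4 months (meets 3-month minimum)
DTI 47.4% is within the 45%–50% exception band; checking compensating factors.
Reserves 5.4 < 8 months; credit score 829 ≥ 720.
Compensating-factor requirement not fully met.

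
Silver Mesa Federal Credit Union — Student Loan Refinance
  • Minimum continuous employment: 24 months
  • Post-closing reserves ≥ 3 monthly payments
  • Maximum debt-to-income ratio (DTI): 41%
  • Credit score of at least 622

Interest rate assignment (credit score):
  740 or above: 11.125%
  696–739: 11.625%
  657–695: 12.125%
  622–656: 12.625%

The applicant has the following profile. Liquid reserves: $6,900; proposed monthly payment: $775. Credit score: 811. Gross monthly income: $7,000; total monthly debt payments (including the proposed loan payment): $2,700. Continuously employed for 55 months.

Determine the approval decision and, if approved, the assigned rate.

Credit score 811 ≥ 622 (meets minimum)
Reserves: 6,900 ÷ 775 = 8.9 months (meets 3-month minimum)
Debt-to-income = 2,700/7,000 = 38.6% — meets 41% limit
Employment 55 ≥ 24 months
All requirements met. Score 811 falls in the 740 or above tier → 11.125%.

Approved at 11.125%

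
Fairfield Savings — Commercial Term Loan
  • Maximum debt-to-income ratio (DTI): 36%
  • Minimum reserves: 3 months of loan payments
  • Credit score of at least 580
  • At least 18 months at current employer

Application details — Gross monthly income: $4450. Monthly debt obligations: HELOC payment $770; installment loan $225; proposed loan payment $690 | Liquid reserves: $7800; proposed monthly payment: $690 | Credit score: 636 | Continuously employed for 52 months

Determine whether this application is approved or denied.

Total monthly debts = (770 + 225 + 690) = 1,685. DTI: 1,685 ÷ 4,450 = 37.9%, exceeds the 36% cap
Reserves: 7,800 ÷ 690 = 11.3 months (meets 3-month minimum)
Credit score 636 ≥ 580 (meets)
Employment 52 ≥ 18 months
Fails on DTI.

Denied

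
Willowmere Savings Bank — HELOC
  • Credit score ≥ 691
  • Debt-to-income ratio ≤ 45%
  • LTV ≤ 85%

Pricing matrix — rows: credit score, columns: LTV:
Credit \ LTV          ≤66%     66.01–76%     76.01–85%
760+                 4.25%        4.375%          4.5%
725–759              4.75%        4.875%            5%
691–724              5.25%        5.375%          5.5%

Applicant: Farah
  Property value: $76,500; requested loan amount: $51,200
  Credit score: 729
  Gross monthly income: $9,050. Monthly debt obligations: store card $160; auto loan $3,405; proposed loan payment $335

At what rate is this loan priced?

4.875%

Credit score 729 ≥ 691; Total monthly debts = (160 + 3,405 + 335) = 3,900. Debt-to-income = 3,900/9,050 = 43.1% — meets 45% limit
LTV: 51,200 ÷ 76,500 = 66.9%, within 85% cap
Row: 729 falls in 725–759. Column: 66.9% falls in 66.01–76%. Rate = 4.875%.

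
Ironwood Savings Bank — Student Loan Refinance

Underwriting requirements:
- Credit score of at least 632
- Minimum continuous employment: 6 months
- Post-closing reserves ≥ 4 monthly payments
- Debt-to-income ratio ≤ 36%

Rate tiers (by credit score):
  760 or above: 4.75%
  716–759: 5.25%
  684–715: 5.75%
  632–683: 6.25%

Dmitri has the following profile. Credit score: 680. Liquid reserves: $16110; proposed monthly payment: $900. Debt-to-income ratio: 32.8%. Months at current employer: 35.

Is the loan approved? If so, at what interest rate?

Approved at 6.25%

Credit score 680 ≥ 632 (meets minimum)
Reserves: 16,110 ÷ 900 = 17.9 months (meets 4-month minimum)
DTI 32.8% is within the 36% limit
Employment 35 ≥ 6 months
All requirements met. Score 680 falls in the 632–683 tier → 6.25%.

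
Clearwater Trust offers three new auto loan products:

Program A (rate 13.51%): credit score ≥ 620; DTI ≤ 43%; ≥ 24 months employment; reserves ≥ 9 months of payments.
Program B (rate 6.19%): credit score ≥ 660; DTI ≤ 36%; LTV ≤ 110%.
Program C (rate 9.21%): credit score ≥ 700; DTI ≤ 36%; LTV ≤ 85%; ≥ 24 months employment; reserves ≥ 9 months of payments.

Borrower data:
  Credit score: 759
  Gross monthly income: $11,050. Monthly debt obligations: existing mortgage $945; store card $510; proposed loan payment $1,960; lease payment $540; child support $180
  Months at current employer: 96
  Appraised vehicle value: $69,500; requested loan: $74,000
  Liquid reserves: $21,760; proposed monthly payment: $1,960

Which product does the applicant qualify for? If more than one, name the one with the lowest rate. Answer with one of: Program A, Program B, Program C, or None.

Program A

Total debts = (945 + 510 + 1,960 + 540 + 180) = 4,135; DTI = 4,135/11,050 = 37.4%.
LTV = 74,000/69,500 = 106.5%.
Reserves = 21,760/1,960 = 11.1 months.
Program A: score 759 ≥ 620; DTI 37.4% ≤ 43%; employment 96 ≥ 24 mo; reserves 11.1 ≥ 9 mo → qualifies.
Program B: score 759 ≥ 660; DTI 37.4% > 36%; LTV 106.5% ≤ 110% → does not qualify.
Program C: score 759 ≥ 700; DTI 37.4% > 36%; LTV 106.5% > 85%; employment 96 ≥ 24 mo; reserves 11.1 ≥ 9 mo → does not qualify.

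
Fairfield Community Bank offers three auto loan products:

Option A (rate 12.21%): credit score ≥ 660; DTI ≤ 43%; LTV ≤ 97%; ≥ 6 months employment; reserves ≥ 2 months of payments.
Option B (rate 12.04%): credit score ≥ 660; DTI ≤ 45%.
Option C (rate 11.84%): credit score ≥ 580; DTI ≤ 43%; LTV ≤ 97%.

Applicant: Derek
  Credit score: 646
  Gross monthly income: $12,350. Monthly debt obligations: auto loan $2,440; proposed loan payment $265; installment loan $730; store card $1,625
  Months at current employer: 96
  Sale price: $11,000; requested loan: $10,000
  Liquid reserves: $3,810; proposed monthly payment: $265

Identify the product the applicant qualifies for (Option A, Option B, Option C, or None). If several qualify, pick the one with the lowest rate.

Total debts = (2,440 + 265 + 730 + 1,625) = 5,060; DTI = 5,060/12,350 = 41%.
LTV = 10,000/11,000 = 90.9%.
Reserves = 3,810/265 = 14.4 months.
Option A: score 646 < 660; DTI 41% ≤ 43%; LTV 90.9% ≤ 97%; employment 96 ≥ 6 mo; reserves 14.4 ≥ 2 mo → does not qualify.
Option B: score 646 < 660; DTI 41% ≤ 45% → does not qualify.
Option C: score 646 ≥ 580; DTI 41% ≤ 43%; LTV 90.9% ≤ 97% → qualifies.

Option C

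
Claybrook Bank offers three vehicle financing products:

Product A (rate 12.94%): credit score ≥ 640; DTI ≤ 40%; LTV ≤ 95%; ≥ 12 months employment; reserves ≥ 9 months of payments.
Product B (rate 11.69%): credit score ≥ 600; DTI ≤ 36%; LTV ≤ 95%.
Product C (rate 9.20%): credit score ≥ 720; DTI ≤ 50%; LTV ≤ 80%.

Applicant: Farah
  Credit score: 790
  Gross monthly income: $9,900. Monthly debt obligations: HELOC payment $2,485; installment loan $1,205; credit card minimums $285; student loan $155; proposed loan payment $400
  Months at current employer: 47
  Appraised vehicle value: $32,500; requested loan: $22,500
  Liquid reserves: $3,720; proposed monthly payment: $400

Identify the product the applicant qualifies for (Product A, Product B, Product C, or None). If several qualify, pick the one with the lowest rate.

Total debts = (2,485 + 1,205 + 285 + 155 + 400) = 4,530; DTI = 4,530/9,900 = 45.8%.
LTV = 22,500/32,500 = 69.2%.
Reserves = 3,720/400 = 9.3 months.
Product A: score 790 ≥ 640; DTI 45.8% > 40%; LTV 69.2% ≤ 95%; employment 47 ≥ 12 mo; reserves 9.3 ≥ 9 mo → does not qualify.
Product B: score 790 ≥ 600; DTI 45.8% > 36%; LTV 69.2% ≤ 95% → does not qualify.
Product C: score 790 ≥ 720; DTI 45.8% ≤ 50%; LTV 69.2% ≤ 80% → qualifies.

Product C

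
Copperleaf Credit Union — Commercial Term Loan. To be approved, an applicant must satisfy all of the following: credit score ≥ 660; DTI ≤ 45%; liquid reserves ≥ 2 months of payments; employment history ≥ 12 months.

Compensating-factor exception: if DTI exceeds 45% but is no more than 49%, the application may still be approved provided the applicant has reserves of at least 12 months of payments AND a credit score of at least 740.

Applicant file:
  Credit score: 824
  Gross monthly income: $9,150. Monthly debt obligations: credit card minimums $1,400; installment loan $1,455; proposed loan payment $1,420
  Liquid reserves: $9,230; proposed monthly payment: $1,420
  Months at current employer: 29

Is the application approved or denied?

Credit score 824 ≥ 660 (meets base)
Total debts = (1,400 + 1,455 + 1,420) = 4,275. DTI: 4,275 ÷ 9,150 = 46.7%, over the 45% base limit.
Reserves = 9,230/1,420 = 6.5 months ≥ 2
Employment 29 ≥ 12 months
46.7% falls in the override range (45%–49%), so the compensating-factor test applies.
Reserves 6.5 < 12 months; credit score 824 ≥ 740.
Override conditions not both satisfied; exception does not apply.

Denied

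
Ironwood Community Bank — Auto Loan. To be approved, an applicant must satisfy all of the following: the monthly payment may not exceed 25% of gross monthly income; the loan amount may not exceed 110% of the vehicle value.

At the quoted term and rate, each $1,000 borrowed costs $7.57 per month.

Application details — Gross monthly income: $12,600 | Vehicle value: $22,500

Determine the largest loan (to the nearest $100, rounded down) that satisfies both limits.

$24,700

Payment cap: 25% × $12,600 = $3,150/month.
At $7.57 per $1,000, that supports 3,150/7.57 × 1,000 ≈ $416,116 → $416,100.
LTV cap: 110% × $22,500 = $24,750 → $24,700.
Binding constraint: loan-to-value.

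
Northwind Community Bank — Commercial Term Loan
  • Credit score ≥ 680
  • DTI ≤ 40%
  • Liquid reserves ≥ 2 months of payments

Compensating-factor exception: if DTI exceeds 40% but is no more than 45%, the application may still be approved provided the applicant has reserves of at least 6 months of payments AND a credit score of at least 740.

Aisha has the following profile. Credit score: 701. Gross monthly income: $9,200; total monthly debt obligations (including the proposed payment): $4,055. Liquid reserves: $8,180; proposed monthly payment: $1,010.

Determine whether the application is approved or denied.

Credit score 701 ≥ 680 (meets base)
DTI: 4,055 ÷ 9,200 = 44.1%, over the 40% base limit.
Reserves = 8,180/1,010 = 8.1 months ≥ 2
DTI 44.1% is within the 40%–45% exception band; checking compensating factors.
Override check — reserves: 8.1 mo (ok); score: 701 (below 740).
Compensating-factor requirement not fully met.

Denied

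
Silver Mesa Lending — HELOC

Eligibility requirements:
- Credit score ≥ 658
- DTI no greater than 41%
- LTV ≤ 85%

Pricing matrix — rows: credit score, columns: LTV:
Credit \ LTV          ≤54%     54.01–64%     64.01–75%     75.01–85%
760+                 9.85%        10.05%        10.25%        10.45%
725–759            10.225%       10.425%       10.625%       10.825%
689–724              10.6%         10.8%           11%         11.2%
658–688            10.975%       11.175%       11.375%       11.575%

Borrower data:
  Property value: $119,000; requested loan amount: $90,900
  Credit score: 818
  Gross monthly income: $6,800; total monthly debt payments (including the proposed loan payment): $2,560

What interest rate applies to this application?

10.45%

Credit score 818 ≥ 658; DTI = 2,560/6,800 = 37.6% ≤ 41%
Loan-to-value = 90,900/119,000 = 76.4% — pass (85% max)
Row: 818 falls in 760+. Column: 76.4% falls in 75.01–85%. Rate = 10.45%.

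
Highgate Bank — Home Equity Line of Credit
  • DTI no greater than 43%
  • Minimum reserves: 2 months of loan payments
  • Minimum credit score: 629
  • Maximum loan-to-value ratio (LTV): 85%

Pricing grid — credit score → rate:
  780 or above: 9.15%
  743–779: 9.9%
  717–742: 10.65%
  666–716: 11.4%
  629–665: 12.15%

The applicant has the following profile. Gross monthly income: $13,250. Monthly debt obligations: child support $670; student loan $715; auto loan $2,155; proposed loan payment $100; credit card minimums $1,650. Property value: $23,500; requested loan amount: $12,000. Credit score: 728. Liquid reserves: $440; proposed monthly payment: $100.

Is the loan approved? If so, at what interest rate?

Credit score 728 ≥ 629 (meets minimum)
Liquid reserves cover 440/100 = 4.4 months — ≥ 2 required
LTV = 12,000/23,500 = 51.1% ≤ 85%
Total monthly debts = (670 + 715 + 2,155 + 100 + 1,650) = 5,290. Debt-to-income = 5,290/13,250 = 39.9% — meets 43% limit
All requirements met. Score 728 falls in the 717–742 tier → 10.65%.

Approved at 10.65%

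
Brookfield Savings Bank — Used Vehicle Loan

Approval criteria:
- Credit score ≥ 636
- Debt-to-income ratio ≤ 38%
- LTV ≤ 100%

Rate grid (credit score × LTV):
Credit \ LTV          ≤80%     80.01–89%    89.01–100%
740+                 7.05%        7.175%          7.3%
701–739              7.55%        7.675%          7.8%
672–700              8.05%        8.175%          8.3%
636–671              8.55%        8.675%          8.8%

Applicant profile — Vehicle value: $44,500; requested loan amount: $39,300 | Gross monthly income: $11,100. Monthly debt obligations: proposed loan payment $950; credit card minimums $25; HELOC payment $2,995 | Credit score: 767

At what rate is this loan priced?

Credit score 767 ≥ 636; Total monthly debts = (950 + 25 + 2,995) = 3,970. DTI = 3,970/11,100 = 35.8% ≤ 38%
Loan-to-value = 39,300/44,500 = 88.3% — pass (100% max)
Credit 767 → row 740+; LTV 88.3% → column 80.01–89%. Grid cell → 7.175%.

7.175%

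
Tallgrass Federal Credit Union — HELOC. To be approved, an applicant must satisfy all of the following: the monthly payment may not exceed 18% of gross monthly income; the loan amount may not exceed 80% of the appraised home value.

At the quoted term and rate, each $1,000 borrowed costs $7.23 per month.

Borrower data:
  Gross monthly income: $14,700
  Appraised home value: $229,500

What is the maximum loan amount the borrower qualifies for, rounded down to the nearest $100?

Payment cap: 18% × $14,700 = $2,646/month.
At $7.23 per $1,000, that supports 2,646/7.23 × 1,000 ≈ $365,975 → $365,900.
LTV cap: 80% × $229,500 = $183,600 → $183,600.
Binding constraint: loan-to-value.

$183,600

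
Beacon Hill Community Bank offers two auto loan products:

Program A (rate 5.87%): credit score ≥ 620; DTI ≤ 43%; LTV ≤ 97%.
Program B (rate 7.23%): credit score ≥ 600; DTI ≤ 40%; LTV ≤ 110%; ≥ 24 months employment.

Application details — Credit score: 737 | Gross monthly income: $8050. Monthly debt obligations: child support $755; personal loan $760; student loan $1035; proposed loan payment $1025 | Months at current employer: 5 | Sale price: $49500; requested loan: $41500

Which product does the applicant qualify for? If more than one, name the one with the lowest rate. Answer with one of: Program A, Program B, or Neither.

Total debts = (755 + 760 + 1,035 + 1,025) = 3,575; DTI = 3,575/8,050 = 44.4%.
LTV = 41,500/49,500 = 83.8%.
Program A: score 737 ≥ 620; DTI 44.4% > 43%; LTV 83.8% ≤ 97% → does not qualify.
Program B: score 737 ≥ 600; DTI 44.4% > 40%; LTV 83.8% ≤ 110%; employment 5 < 24 mo → does not qualify.

Neither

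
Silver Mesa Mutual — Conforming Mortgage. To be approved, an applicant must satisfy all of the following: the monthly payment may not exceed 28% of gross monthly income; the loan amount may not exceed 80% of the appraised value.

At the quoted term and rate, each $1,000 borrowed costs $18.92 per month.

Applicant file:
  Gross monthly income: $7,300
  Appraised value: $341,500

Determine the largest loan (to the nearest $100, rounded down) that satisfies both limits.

Payment cap: 28% × $7,300 = $2,044/month.
At $18.92 per $1,000, that supports 2,044/18.92 × 1,000 ≈ $108,033 → $108,000.
LTV cap: 80% × $341,500 = $273,200 → $273,200.
Binding constraint: payment-to-income.

$108,000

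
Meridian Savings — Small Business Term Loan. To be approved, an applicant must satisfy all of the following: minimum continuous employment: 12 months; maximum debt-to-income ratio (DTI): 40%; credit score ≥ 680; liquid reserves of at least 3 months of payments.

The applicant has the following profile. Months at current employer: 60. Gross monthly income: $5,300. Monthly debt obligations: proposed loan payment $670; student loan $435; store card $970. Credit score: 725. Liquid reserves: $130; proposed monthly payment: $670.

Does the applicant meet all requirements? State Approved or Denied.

Employment 60 ≥ 12 months
Total monthly debts = (670 + 435 + 970) = 2,075. DTI = 2,075/5,300 = 39.2% ≤ 40%
Credit score 725 ≥ 680 (meets)
Liquid reserves cover 130/670 = 0.2 months — < 3 required
Fails on reserves.

Denied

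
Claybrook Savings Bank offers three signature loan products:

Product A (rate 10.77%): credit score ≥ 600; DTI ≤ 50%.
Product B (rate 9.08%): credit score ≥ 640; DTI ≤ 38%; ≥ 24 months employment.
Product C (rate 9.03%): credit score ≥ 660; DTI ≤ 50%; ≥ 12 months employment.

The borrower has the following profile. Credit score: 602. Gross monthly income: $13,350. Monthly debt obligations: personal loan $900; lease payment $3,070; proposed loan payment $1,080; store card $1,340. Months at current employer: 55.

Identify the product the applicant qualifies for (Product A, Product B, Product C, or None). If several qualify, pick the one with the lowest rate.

Product A

Total debts = (900 + 3,070 + 1,080 + 1,340) = 6,390; DTI = 6,390/13,350 = 47.9%.
Product A: score 602 ≥ 600; DTI 47.9% ≤ 50% → qualifies.
Product B: score 602 < 640; DTI 47.9% > 38%; employment 55 ≥ 24 mo → does not qualify.
Product C: score 602 < 660; DTI 47.9% ≤ 50%; employment 55 ≥ 12 mo → does not qualify.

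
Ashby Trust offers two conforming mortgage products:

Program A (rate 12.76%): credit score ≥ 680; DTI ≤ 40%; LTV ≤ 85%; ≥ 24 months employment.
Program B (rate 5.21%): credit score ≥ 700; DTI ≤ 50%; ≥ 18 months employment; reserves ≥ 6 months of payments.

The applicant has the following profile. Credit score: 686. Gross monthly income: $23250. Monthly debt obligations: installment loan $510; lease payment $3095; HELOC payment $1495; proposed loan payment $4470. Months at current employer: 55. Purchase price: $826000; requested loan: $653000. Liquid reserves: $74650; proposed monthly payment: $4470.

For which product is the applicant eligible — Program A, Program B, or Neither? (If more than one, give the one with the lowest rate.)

Total debts = (510 + 3,095 + 1,495 + 4,470) = 9,570; DTI = 9,570/23,250 = 41.2%.
LTV = 653,000/826,000 = 79.1%.
Reserves = 74,650/4,470 = 16.7 months.
Program A: score 686 ≥ 680; DTI 41.2% > 40%; LTV 79.1% ≤ 85%; employment 55 ≥ 24 mo → does not qualify.
Program B: score 686 < 700; DTI 41.2% ≤ 50%; employment 55 ≥ 18 mo; reserves 16.7 ≥ 6 mo → does not qualify.

Neither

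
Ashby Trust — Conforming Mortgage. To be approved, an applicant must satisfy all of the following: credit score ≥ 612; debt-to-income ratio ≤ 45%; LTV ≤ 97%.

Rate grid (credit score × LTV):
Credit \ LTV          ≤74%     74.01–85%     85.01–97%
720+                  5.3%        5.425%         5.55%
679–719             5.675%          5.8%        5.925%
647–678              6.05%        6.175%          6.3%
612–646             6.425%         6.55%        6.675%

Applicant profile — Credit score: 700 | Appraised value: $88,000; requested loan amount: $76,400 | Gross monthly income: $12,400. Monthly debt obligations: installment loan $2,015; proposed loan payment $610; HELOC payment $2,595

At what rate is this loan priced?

Credit score 700 ≥ 612; Total monthly debts = (2,015 + 610 + 2,595) = 5,220. DTI: 5,220 ÷ 12,400 = 42.1%, within the 45% cap
LTV: 76,400 ÷ 88,000 = 86.8%, within 97% cap
Score 700 is in the 679–719 band; LTV 86.8% is in the 85.01–97% band → 5.925%.

5.925%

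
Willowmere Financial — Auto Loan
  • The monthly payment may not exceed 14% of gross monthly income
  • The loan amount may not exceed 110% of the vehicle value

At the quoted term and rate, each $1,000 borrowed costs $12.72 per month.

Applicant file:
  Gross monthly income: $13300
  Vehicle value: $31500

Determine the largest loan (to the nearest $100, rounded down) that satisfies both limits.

$34,600

Payment cap: 14% × $13,300 = $1,862/month.
At $12.72 per $1,000, that supports 1,862/12.72 × 1,000 ≈ $146,383 → $146,300.
LTV cap: 110% × $31,500 = $34,650 → $34,600.
Binding constraint: loan-to-value.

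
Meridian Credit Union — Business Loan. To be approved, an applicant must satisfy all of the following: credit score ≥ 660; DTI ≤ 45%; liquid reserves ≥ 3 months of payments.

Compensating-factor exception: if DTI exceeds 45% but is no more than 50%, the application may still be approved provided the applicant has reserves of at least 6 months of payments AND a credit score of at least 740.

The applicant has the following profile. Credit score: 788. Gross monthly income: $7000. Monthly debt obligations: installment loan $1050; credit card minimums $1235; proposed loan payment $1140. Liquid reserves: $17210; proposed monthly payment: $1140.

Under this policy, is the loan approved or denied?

Credit score 788 ≥ 660 (meets base)
Total debts = (1,050 + 1,235 + 1,140) = 3,425. DTI: 3,425 ÷ 7,000 = 48.9%, over the 45% base limit.
Reserves: 17,210 ÷ 1,140 = 15.1 months (meets 3-month minimum)
DTI 48.9% is within the 45%–50% exception band; checking compensating factors.
Reserves 15.1 ≥ 6 months; credit score 788 ≥ 740.
Both override conditions satisfied; DTI exception granted.

Approved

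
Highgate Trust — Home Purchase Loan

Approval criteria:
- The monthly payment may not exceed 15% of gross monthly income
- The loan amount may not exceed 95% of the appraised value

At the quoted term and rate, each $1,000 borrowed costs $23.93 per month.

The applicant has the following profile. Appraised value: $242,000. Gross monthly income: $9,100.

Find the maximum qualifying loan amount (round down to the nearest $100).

$57,000

Payment cap: 15% × $9,100 = $1,365/month.
At $23.93 per $1,000, that supports 1,365/23.93 × 1,000 ≈ $57,041 → $57,000.
LTV cap: 95% × $242,000 = $229,900 → $229,900.
Binding constraint: payment-to-income.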